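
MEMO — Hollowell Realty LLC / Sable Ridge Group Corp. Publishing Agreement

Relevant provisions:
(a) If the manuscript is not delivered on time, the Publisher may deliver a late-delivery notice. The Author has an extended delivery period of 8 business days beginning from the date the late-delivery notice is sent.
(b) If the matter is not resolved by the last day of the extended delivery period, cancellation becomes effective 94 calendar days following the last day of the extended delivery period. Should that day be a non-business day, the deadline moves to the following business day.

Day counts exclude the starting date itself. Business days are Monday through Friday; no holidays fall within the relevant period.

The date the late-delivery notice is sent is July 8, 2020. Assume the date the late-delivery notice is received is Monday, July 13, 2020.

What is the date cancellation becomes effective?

The last day of the extended delivery period: 8 business days after Wednesday, July 8, 2020, skipping weekends — Jul 9, Jul 10, Jul 13, Jul 14, Jul 15, Jul 16, Jul 17, Jul 20 — lands on Monday, July 20, 2020.
The date cancellation becomes effective: 94 calendar days after July 20, 2020 is October 22, 2020. October 22, 2020 is a Thursday, so no roll-forward applies.

October 22, 2020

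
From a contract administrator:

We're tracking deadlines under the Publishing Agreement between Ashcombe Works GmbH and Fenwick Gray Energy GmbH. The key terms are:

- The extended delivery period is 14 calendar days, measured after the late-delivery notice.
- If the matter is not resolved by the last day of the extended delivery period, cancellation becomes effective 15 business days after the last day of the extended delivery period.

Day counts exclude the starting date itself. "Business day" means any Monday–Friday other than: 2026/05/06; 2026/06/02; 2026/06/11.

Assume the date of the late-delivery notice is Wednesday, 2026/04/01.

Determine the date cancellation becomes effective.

The last day of the extended delivery period: 2026/04/01 + 14 days = 2026/04/15.
The date cancellation becomes effective: counting 15 business days from Wednesday, 2026/04/15 (Apr 16, Apr 17, Apr 20, Apr 21, …, May 4, May 5, May 7, skipping weekends and the listed holiday on May 6) reaches Thursday, 2026/05/07.

2026/05/07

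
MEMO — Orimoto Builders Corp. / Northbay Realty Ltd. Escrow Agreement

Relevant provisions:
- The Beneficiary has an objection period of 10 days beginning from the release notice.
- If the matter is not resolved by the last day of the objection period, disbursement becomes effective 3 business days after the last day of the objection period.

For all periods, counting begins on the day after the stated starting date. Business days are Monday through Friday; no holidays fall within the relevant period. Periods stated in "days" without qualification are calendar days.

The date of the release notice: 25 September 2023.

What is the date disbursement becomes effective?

The last day of the objection period: 10 calendar days after 25 September 2023 is 5 October 2023.
The date disbursement becomes effective: counting 3 business days from Thursday, 5 October 2023 (Oct 6, Oct 9, Oct 10, skipping weekends) reaches Tuesday, 10 October 2023.

10 October 2023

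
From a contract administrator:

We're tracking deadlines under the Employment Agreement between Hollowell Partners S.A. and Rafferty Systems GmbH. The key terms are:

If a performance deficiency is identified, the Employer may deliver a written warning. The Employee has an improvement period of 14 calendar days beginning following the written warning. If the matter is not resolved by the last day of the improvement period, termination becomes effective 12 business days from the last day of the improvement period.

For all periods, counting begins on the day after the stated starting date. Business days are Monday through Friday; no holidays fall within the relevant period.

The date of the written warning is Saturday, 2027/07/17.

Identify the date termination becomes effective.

2027/08/17

Adding 14 calendar days to 2027/07/17 gives 2027/07/31, which is the last day of the improvement period.
From Saturday, 2027/07/31, 12 business days (Aug 2, Aug 3, Aug 4, Aug 5, …, Aug 13, Aug 16, Aug 17, skipping weekends) brings us to Tuesday, 2027/08/17, which is the date termination becomes effective.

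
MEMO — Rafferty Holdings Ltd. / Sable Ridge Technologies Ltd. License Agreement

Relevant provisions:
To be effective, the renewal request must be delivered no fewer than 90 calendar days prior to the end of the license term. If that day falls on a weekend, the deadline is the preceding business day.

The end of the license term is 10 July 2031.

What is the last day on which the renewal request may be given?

11 April 2031

Counting back 90 calendar days from 10 July 2031 gives 11 April 2031. That is a Friday, so no adjustment is needed.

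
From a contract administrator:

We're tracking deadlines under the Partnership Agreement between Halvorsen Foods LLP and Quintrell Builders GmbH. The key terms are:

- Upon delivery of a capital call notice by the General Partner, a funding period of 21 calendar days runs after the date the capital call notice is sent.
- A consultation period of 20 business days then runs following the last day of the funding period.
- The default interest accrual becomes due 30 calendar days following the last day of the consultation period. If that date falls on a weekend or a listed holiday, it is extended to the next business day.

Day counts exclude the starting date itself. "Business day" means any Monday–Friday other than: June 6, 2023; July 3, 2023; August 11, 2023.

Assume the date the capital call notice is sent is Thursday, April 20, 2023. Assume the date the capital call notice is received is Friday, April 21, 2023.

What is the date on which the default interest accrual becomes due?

July 10, 2023

Adding 21 calendar days to April 20, 2023 gives May 11, 2023, which is the last day of the funding period.
From Thursday, May 11, 2023, 20 business days (May 12, May 15, May 16, May 17, …, Jun 7, Jun 8, Jun 9, skipping weekends and the listed holiday on Jun 6) brings us to Friday, June 9, 2023, which is the last day of the consultation period.
The date on which the default interest accrual becomes due: 30 calendar days after June 9, 2023 is July 9, 2023. That falls on a Sunday, so it rolls to the next business day, Monday, July 10, 2023.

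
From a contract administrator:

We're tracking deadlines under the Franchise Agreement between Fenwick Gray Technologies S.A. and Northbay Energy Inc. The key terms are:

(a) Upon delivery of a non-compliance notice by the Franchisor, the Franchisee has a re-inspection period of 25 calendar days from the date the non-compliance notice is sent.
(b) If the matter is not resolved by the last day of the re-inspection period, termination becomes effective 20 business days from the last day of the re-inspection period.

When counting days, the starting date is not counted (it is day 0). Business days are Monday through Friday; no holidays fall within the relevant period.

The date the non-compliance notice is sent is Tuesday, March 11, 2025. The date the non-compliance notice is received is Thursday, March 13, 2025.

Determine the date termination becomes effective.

The last day of the re-inspection period: 25 calendar days after March 11, 2025 is April 5, 2025.
The date termination becomes effective: 20 business days after Saturday, April 5, 2025, skipping weekends — Apr 7, Apr 8, Apr 9, Apr 10, …, Apr 30, May 1, May 2 — lands on Friday, May 2, 2025.

May 2, 2025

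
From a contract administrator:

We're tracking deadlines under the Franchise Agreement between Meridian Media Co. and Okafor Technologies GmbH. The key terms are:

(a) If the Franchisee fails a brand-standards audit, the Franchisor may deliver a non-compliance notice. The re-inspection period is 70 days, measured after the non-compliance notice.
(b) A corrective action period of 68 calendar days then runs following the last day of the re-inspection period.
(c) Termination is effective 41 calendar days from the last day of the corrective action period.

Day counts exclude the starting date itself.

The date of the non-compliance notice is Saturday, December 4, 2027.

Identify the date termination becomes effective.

The last day of the re-inspection period: December 4, 2027 + 70 days = February 12, 2028.
The last day of the corrective action period: 68 calendar days after February 12, 2028 is April 20, 2028.
The date termination becomes effective: 41 calendar days after April 20, 2028 is May 31, 2028.

May 31, 2028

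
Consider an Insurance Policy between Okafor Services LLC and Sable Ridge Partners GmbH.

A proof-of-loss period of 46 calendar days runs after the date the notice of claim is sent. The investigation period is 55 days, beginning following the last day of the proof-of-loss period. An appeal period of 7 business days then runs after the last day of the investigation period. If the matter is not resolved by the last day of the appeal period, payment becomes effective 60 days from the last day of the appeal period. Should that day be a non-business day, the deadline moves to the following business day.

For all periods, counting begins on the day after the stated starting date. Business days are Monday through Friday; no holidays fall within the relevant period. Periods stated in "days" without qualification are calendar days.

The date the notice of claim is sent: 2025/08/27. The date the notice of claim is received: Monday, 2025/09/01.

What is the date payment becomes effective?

The last day of the proof-of-loss period: 46 calendar days after 2025/08/27 is 2025/10/12.
Adding 55 calendar days to 2025/10/12 gives 2025/12/06, which is the last day of the investigation period.
From Saturday, 2025/12/06, 7 business days (Dec 8, Dec 9, Dec 10, Dec 11, Dec 12, Dec 15, Dec 16, skipping weekends) brings us to Tuesday, 2025/12/16, which is the last day of the appeal period.
The date payment becomes effective: 60 calendar days after 2025/12/16 is 2026/02/14. That falls on a Saturday, so it rolls to the next business day, Monday, 2026/02/16.

2026/02/16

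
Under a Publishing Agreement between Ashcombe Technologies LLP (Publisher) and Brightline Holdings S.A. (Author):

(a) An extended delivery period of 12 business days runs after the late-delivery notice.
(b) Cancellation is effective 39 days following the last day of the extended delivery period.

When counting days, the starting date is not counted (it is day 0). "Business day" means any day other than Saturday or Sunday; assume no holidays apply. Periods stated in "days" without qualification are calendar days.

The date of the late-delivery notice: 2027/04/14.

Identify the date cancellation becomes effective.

2027/06/08

The last day of the extended delivery period: 12 business days after Wednesday, 2027/04/14, skipping weekends — Apr 15, Apr 16, Apr 19, Apr 20, …, Apr 28, Apr 29, Apr 30 — lands on Friday, 2027/04/30.
The date cancellation becomes effective: 2027/04/30 + 39 days = 2027/06/08.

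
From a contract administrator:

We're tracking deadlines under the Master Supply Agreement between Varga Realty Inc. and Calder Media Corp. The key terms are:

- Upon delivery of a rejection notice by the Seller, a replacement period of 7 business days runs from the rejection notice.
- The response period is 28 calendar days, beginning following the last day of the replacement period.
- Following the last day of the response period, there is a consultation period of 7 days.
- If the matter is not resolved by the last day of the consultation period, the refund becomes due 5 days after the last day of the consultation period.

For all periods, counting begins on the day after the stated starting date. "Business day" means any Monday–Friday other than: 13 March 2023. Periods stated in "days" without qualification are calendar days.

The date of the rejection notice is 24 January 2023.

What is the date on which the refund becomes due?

The last day of the replacement period: counting 7 business days from Tuesday, 24 January 2023 (Jan 25, Jan 26, Jan 27, Jan 30, Jan 31, Feb 1, Feb 2, skipping weekends) reaches Thursday, 2 February 2023.
The last day of the response period: 28 calendar days after 2 February 2023 is 2 March 2023.
Adding 7 calendar days to 2 March 2023 gives 9 March 2023, which is the last day of the consultation period.
The date on which the refund becomes due: 9 March 2023 + 5 days = 14 March 2023.

14 March 2023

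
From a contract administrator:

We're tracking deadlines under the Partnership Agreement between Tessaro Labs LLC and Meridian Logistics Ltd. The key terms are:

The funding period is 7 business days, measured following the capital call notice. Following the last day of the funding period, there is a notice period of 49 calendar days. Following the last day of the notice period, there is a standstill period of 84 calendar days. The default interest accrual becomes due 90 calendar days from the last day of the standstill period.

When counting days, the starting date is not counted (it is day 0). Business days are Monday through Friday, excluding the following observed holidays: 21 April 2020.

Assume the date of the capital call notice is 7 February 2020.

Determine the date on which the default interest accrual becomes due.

28 September 2020

From Friday, 7 February 2020, 7 business days (Feb 10, Feb 11, Feb 12, Feb 13, Feb 14, Feb 17, Feb 18, skipping weekends) brings us to Tuesday, 18 February 2020, which is the last day of the funding period.
The last day of the notice period: 49 calendar days after 18 February 2020 is 7 April 2020.
Adding 84 calendar days to 7 April 2020 gives 30 June 2020, which is the last day of the standstill period.
Adding 90 calendar days to 30 June 2020 gives 28 September 2020, which is the date on which the default interest accrual becomes due.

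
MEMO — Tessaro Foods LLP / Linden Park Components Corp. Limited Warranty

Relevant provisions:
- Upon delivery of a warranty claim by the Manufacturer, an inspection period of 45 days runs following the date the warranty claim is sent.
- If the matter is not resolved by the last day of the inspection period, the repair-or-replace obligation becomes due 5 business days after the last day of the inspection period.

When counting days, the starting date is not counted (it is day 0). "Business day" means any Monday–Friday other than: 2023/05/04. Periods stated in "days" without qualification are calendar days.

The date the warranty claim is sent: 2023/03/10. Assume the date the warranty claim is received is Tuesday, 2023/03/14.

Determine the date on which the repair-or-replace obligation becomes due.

2023/05/01

Adding 45 calendar days to 2023/03/10 gives 2023/04/24, which is the last day of the inspection period.
The date on which the repair-or-replace obligation becomes due: counting 5 business days from Monday, 2023/04/24 (Apr 25, Apr 26, Apr 27, Apr 28, May 1, skipping weekends) reaches Monday, 2023/05/01.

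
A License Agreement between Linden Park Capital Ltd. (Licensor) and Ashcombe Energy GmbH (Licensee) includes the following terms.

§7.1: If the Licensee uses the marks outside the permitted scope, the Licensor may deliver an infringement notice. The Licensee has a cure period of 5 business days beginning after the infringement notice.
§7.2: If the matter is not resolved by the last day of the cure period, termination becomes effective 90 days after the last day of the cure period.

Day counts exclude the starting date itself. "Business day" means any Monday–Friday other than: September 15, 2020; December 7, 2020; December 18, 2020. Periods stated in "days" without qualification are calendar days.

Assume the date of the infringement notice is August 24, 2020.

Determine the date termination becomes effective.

From Monday, August 24, 2020, 5 business days (Aug 25, Aug 26, Aug 27, Aug 28, Aug 31, skipping weekends) brings us to Monday, August 31, 2020, which is the last day of the cure period.
The date termination becomes effective: August 31, 2020 + 90 days = November 29, 2020.

November 29, 2020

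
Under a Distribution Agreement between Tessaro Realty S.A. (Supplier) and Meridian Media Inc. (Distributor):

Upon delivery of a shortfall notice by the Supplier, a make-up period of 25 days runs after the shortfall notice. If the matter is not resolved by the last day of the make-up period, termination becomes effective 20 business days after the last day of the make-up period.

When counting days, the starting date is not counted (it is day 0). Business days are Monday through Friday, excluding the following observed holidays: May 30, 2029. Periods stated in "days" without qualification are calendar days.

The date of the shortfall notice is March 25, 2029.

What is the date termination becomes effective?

The last day of the make-up period: March 25, 2029 + 25 days = April 19, 2029.
From Thursday, April 19, 2029, 20 business days (Apr 20, Apr 23, Apr 24, Apr 25, …, May 15, May 16, May 17, skipping weekends) brings us to Thursday, May 17, 2029, which is the date termination becomes effective.

May 17, 2029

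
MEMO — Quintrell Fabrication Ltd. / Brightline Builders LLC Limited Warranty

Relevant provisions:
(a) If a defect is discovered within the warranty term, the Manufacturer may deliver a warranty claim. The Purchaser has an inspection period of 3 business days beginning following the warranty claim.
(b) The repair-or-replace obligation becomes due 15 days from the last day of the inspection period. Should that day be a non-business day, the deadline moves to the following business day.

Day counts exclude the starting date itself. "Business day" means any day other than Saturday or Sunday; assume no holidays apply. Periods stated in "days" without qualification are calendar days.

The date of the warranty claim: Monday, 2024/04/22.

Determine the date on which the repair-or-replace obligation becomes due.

2024/05/10

The last day of the inspection period: counting 3 business days from Monday, 2024/04/22 (Apr 23, Apr 24, Apr 25, skipping weekends) reaches Thursday, 2024/04/25.
The date on which the repair-or-replace obligation becomes due: 15 calendar days after 2024/04/25 is 2024/05/10. 2024/05/10 is a Friday, so no roll-forward applies.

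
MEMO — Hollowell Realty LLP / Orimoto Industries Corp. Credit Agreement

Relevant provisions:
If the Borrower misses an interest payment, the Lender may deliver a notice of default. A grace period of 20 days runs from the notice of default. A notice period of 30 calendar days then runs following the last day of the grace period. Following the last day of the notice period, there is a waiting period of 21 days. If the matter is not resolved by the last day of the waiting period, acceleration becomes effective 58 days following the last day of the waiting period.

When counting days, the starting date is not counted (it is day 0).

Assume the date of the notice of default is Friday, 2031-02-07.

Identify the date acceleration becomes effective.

The last day of the grace period: 20 calendar days after 2031-02-07 is 2031-02-27.
The last day of the notice period: 30 calendar days after 2031-02-27 is 2031-03-29.
The last day of the waiting period: 2031-03-29 + 21 days = 2031-04-19.
Adding 58 calendar days to 2031-04-19 gives 2031-06-16, which is the date acceleration becomes effective.

2031-06-16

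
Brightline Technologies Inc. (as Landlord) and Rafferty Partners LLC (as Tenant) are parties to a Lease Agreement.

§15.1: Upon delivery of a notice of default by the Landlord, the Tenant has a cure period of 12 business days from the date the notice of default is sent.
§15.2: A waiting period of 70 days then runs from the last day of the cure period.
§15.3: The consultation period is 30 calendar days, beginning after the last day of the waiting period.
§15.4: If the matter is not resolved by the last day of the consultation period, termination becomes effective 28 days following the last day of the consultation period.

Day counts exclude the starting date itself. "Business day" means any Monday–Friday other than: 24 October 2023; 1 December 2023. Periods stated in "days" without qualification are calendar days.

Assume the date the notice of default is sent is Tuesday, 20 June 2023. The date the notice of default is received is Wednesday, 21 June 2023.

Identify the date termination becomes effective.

The last day of the cure period: counting 12 business days from Tuesday, 20 June 2023 (Jun 21, Jun 22, Jun 23, Jun 26, …, Jul 4, Jul 5, Jul 6, skipping weekends) reaches Thursday, 6 July 2023.
The last day of the waiting period: 70 calendar days after 6 July 2023 is 14 September 2023.
Adding 30 calendar days to 14 September 2023 gives 14 October 2023, which is the last day of the consultation period.
The date termination becomes effective: 14 October 2023 + 28 days = 11 November 2023.

11 November 2023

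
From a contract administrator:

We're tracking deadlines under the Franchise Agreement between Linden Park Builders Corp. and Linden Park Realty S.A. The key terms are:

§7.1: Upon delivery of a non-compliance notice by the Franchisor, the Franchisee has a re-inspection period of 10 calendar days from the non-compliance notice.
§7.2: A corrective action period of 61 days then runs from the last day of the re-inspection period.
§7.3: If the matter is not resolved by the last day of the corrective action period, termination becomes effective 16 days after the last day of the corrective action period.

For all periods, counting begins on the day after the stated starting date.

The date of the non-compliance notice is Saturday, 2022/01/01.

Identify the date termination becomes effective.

Adding 10 calendar days to 2022/01/01 gives 2022/01/11, which is the last day of the re-inspection period.
The last day of the corrective action period: 61 calendar days after 2022/01/11 is 2022/03/13.
The date termination becomes effective: 16 calendar days after 2022/03/13 is 2022/03/29.

2022/03/29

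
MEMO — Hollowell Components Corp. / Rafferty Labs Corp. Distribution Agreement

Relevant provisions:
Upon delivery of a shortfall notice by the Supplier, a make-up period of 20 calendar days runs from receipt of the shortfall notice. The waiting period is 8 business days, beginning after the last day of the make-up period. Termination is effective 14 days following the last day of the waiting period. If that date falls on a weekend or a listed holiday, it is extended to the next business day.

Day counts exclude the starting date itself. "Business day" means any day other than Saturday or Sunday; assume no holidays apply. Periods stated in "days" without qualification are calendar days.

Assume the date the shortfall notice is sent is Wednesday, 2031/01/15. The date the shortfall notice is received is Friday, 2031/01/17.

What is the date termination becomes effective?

The last day of the make-up period: 20 calendar days after 2031/01/17 is 2031/02/06.
From Thursday, 2031/02/06, 8 business days (Feb 7, Feb 10, Feb 11, Feb 12, Feb 13, Feb 14, Feb 17, Feb 18, skipping weekends) brings us to Tuesday, 2031/02/18, which is the last day of the waiting period.
The date termination becomes effective: 2031/02/18 + 14 days = 2031/03/04. 2031/03/04 is a Tuesday, so no roll-forward applies.

2031/03/04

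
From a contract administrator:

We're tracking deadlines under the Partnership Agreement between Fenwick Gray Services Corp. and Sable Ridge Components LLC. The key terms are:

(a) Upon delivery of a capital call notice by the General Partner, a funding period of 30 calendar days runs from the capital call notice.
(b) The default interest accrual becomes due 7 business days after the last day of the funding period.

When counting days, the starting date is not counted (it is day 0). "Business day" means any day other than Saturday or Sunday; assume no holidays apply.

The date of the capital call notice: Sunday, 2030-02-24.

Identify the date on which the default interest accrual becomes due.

The last day of the funding period: 2030-02-24 + 30 days = 2030-03-26.
The date on which the default interest accrual becomes due: 7 business days after Tuesday, 2030-03-26, skipping weekends — Mar 27, Mar 28, Mar 29, Apr 1, Apr 2, Apr 3, Apr 4 — lands on Thursday, 2030-04-04.

2030-04-04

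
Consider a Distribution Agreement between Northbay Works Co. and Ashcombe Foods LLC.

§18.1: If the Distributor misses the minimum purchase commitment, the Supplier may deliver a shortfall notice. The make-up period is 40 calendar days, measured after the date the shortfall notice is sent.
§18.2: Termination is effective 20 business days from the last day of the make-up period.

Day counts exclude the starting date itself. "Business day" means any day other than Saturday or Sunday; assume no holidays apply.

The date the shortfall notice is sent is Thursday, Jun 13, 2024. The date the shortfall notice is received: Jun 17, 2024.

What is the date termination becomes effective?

The last day of the make-up period: 40 calendar days after Jun 13, 2024 is Jul 23, 2024.
The date termination becomes effective: 20 business days after Tuesday, Jul 23, 2024, skipping weekends — Jul 24, Jul 25, Jul 26, Jul 29, …, Aug 16, Aug 19, Aug 20 — lands on Tuesday, Aug 20, 2024.

Aug 20, 2024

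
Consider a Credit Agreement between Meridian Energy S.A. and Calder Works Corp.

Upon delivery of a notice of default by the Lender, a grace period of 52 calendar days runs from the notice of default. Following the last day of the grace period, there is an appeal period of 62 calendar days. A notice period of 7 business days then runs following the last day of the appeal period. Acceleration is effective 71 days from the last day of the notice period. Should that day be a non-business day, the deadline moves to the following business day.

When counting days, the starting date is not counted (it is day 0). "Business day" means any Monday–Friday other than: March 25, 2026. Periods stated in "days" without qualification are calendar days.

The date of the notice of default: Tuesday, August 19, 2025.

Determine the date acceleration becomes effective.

Adding 52 calendar days to August 19, 2025 gives October 10, 2025, which is the last day of the grace period.
Adding 62 calendar days to October 10, 2025 gives December 11, 2025, which is the last day of the appeal period.
From Thursday, December 11, 2025, 7 business days (Dec 12, Dec 15, Dec 16, Dec 17, Dec 18, Dec 19, Dec 22, skipping weekends) brings us to Monday, December 22, 2025, which is the last day of the notice period.
The date acceleration becomes effective: 71 calendar days after December 22, 2025 is March 3, 2026. March 3, 2026 is a Tuesday and is not a listed holiday, so no roll-forward applies.

March 3, 2026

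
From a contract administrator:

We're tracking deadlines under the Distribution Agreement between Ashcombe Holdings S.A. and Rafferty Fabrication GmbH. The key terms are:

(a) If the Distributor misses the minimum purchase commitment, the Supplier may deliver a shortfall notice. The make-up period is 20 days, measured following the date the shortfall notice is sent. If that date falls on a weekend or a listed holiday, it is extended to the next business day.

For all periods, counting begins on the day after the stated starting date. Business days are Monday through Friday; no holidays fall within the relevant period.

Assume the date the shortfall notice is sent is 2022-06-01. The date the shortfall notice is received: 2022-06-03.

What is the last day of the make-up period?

Adding 20 calendar days to 2022-06-01 gives 2022-06-21, which is the last day of the make-up period. 2022-06-21 is a Tuesday, so no roll-forward applies.

2022-06-21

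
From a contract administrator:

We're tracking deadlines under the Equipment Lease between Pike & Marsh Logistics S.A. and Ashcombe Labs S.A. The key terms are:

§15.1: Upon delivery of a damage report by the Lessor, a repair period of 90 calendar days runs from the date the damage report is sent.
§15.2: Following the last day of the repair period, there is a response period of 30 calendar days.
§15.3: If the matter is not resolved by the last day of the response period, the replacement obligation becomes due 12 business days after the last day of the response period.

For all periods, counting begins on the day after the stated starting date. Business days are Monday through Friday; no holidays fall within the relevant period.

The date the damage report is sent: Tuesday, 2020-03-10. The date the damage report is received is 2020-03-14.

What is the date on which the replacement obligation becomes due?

2020-07-24

Adding 90 calendar days to 2020-03-10 gives 2020-06-08, which is the last day of the repair period.
Adding 30 calendar days to 2020-06-08 gives 2020-07-08, which is the last day of the response period.
From Wednesday, 2020-07-08, 12 business days (Jul 9, Jul 10, Jul 13, Jul 14, …, Jul 22, Jul 23, Jul 24, skipping weekends) brings us to Friday, 2020-07-24, which is the date on which the replacement obligation becomes due.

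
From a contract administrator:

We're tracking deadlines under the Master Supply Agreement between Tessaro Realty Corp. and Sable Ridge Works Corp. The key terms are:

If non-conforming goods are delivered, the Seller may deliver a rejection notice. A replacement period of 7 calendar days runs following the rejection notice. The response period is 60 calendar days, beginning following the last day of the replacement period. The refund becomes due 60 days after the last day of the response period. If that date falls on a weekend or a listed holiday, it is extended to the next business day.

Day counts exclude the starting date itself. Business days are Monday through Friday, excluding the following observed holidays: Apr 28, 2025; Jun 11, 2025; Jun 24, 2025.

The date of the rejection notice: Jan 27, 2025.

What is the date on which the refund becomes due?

Jun 3, 2025

The last day of the replacement period: Jan 27, 2025 + 7 days = Feb 3, 2025.
The last day of the response period: Feb 3, 2025 + 60 days = Apr 4, 2025.
The date on which the refund becomes due: Apr 4, 2025 + 60 days = Jun 3, 2025. Jun 3, 2025 is a Tuesday and is not a listed holiday, so no roll-forward applies.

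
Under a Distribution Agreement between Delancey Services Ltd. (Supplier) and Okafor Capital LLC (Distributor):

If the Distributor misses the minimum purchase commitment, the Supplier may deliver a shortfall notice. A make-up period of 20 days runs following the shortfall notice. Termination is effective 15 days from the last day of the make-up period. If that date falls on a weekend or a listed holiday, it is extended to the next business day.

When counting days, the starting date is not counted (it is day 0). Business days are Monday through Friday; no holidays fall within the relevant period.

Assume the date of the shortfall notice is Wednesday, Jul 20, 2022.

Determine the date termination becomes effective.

Aug 24, 2022

The last day of the make-up period: Jul 20, 2022 + 20 days = Aug 9, 2022.
Adding 15 calendar days to Aug 9, 2022 gives Aug 24, 2022, which is the date termination becomes effective. Aug 24, 2022 is a Wednesday, so no roll-forward applies.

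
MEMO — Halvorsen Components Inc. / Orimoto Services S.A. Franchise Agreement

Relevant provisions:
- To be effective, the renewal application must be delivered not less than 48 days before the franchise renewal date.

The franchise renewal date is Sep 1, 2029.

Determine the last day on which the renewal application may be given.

Jul 15, 2029

Sep 1, 2029 minus 48 days is Jul 15, 2029.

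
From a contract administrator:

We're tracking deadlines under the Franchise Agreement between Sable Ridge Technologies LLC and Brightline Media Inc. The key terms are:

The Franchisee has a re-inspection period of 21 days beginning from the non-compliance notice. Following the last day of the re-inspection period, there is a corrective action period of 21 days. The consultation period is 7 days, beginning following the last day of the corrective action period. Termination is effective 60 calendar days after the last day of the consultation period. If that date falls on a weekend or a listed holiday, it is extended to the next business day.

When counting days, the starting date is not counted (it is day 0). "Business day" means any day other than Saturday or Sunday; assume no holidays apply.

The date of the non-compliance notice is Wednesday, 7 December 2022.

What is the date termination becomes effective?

27 March 2023

The last day of the re-inspection period: 21 calendar days after 7 December 2022 is 28 December 2022.
Adding 21 calendar days to 28 December 2022 gives 18 January 2023, which is the last day of the corrective action period.
The last day of the consultation period: 7 calendar days after 18 January 2023 is 25 January 2023.
Adding 60 calendar days to 25 January 2023 gives 26 March 2023, which is the date termination becomes effective. That falls on a Sunday, so it rolls to the next business day, Monday, 27 March 2023.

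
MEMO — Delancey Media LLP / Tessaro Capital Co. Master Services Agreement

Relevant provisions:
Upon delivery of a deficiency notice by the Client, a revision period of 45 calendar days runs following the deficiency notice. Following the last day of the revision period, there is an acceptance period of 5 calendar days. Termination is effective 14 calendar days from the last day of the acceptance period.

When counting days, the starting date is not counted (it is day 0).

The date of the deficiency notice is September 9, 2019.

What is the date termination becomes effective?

Adding 45 calendar days to September 9, 2019 gives October 24, 2019, which is the last day of the revision period.
The last day of the acceptance period: October 24, 2019 + 5 days = October 29, 2019.
Adding 14 calendar days to October 29, 2019 gives November 12, 2019, which is the date termination becomes effective.

November 12, 2019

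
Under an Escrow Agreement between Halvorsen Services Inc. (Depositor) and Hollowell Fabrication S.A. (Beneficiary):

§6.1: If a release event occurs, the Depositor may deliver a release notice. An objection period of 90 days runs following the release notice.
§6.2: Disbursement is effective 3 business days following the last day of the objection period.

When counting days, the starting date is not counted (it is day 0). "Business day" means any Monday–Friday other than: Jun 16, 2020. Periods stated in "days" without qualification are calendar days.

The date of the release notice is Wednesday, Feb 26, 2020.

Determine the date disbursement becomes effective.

May 29, 2020

Adding 90 calendar days to Feb 26, 2020 gives May 26, 2020, which is the last day of the objection period.
From Tuesday, May 26, 2020, 3 business days (May 27, May 28, May 29, skipping weekends) brings us to Friday, May 29, 2020, which is the date disbursement becomes effective.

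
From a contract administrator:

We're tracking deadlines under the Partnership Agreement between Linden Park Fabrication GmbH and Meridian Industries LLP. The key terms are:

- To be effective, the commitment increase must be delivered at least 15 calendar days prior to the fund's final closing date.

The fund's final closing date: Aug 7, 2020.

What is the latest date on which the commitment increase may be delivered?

Jul 23, 2020

Aug 7, 2020 minus 15 days is Jul 23, 2020.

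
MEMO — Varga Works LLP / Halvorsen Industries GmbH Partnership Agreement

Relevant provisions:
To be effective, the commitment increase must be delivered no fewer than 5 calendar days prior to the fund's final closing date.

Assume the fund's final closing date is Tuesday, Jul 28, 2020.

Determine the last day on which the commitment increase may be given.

Jul 28, 2020 minus 5 days is Jul 23, 2020.

Jul 23, 2020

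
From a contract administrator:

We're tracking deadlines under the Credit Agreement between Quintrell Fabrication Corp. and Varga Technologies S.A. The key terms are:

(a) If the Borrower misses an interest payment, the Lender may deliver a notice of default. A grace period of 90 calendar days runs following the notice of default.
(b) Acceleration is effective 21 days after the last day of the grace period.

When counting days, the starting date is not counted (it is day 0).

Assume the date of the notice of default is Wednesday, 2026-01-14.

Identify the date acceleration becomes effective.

The last day of the grace period: 2026-01-14 + 90 days = 2026-04-14.
The date acceleration becomes effective: 21 calendar days after 2026-04-14 is 2026-05-05.

2026-05-05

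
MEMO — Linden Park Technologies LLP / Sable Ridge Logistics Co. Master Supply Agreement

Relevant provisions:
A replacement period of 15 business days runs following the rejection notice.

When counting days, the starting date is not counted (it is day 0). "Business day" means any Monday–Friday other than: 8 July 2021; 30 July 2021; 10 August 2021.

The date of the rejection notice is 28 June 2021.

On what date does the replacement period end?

20 July 2021

The last day of the replacement period: 15 business days after Monday, 28 June 2021, skipping weekends and the listed holiday on Jul 8 — Jun 29, Jun 30, Jul 1, Jul 2, …, Jul 16, Jul 19, Jul 20 — lands on Tuesday, 20 July 2021.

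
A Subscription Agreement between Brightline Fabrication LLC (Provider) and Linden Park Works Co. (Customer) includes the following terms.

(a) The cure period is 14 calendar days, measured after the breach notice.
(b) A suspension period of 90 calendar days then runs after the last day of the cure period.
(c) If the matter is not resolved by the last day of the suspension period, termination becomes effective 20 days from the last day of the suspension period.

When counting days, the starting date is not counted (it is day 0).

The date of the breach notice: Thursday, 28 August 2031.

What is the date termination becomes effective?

The last day of the cure period: 28 August 2031 + 14 days = 11 September 2031.
The last day of the suspension period: 11 September 2031 + 90 days = 10 December 2031.
Adding 20 calendar days to 10 December 2031 gives 30 December 2031, which is the date termination becomes effective.

30 December 2031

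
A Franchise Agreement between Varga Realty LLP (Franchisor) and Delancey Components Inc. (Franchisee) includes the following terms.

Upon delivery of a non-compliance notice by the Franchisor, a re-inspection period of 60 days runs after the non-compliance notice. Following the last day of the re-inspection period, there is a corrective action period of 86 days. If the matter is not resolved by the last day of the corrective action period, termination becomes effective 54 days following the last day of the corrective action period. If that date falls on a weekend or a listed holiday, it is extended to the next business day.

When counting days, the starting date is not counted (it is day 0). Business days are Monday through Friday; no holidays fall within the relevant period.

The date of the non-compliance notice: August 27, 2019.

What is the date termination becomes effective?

March 16, 2020

Adding 60 calendar days to August 27, 2019 gives October 26, 2019, which is the last day of the re-inspection period.
Adding 86 calendar days to October 26, 2019 gives January 20, 2020, which is the last day of the corrective action period.
Adding 54 calendar days to January 20, 2020 gives March 14, 2020, which is the date termination becomes effective. That falls on a Saturday, so it rolls to the next business day, Monday, March 16, 2020.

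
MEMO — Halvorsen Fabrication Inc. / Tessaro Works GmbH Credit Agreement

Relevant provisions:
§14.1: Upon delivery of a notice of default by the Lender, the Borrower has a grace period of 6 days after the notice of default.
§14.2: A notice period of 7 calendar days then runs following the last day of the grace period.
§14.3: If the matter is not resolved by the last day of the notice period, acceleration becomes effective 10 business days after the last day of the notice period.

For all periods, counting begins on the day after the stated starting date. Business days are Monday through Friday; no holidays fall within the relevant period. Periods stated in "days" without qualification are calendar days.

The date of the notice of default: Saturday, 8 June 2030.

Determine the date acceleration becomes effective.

The last day of the grace period: 6 calendar days after 8 June 2030 is 14 June 2030.
The last day of the notice period: 7 calendar days after 14 June 2030 is 21 June 2030.
The date acceleration becomes effective: counting 10 business days from Friday, 21 June 2030 (Jun 24, Jun 25, Jun 26, Jun 27, Jun 28, Jul 1, Jul 2, Jul 3, Jul 4, Jul 5, skipping weekends) reaches Friday, 5 July 2030.

5 July 2030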